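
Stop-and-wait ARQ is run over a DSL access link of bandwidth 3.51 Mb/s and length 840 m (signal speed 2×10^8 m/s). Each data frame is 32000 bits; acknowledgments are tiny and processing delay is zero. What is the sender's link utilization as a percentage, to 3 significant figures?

t_tx = L/R = 32000/3510000 = 0.00911681 s.
t_prop = 840/200000000 = 4.2e-06 s; RTT = 8.4e-06 s.
Cycle = t_tx + RTT = 0.00912521 s.
Utilization = t_tx / cycle = 0.00911681/0.00912521 = 99.9 %.

99.9 %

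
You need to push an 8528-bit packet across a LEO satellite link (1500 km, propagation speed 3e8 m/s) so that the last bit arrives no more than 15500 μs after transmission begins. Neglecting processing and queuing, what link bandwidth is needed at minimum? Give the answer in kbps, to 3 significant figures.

812 kbps

Propagation delay = 1500000 / 300000000 = 5000 μs.
Transmission budget = 15500 − 5000 = 10500 μs.
R ≥ L / t_tx = 8528 bits / 0.0105 s = 812 kbps.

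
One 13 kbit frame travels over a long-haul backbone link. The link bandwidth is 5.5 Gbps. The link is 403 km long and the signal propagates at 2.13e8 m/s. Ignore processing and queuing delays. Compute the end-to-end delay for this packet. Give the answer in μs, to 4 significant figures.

1894 μs

L = 13000 bits.
Transmission delay = L/R = 13000 / 5500000000 = 2.36364 μs.
Propagation delay = d/s = 403000 m / 213000000 m/s = 1892.02 μs.
Total = 1894 μs.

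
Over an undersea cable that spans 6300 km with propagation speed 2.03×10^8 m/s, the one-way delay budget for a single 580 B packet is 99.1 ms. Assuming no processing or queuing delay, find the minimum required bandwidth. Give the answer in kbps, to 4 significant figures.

68.17 kbps

L = 4640 bits.
Propagation delay = 6300000 / 2.03e+08 = 31.0345 ms.
Transmission budget = 99.1 − 31.0345 = 68.0655 ms.
R ≥ L / t_tx = 4640 bits / 0.0680655 s = 68.17 kbps.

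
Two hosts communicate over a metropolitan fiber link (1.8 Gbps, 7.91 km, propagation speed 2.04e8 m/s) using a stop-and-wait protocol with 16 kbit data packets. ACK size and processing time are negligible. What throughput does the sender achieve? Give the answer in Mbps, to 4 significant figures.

185.1 Mbps

t_tx = L/R = 16000/1800000000 = 8.88889e-06 s.
t_prop = 7910/204000000 = 3.87745e-05 s; RTT = 7.7549e-05 s.
Cycle = t_tx + RTT = 8.64379e-05 s.
Throughput = L / cycle = 16000 / 8.64379e-05 = 185.1 Mbps.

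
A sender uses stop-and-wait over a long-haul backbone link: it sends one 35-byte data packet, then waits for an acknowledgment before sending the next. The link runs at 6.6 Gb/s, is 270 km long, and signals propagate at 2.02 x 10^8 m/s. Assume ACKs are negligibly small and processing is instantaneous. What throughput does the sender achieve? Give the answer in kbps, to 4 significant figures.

104.7 kbps

t_tx = L/R = 280/6600000000 = 4.24242e-08 s.
t_prop = 270000/202000000 = 0.00133663 s; RTT = 0.00267327 s.
Cycle = t_tx + RTT = 0.00267331 s.
Throughput = L / cycle = 280 / 0.00267331 = 104.7 kbps.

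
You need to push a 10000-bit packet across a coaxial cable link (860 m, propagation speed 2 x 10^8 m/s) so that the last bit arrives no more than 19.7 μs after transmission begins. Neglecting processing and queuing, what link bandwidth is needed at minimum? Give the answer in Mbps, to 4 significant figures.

Propagation delay = 860 / 200000000 = 4.3 μs.
Transmission budget = 19.7 − 4.3 = 15.4 μs.
R ≥ L / t_tx = 10000 bits / 1.54e-05 s = 649.4 Mbps.

649.4 Mbps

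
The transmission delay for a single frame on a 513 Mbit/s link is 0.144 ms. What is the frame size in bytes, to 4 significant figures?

L = R × t_tx = 513000000 b/s × 0.000144 s = 73872 bits.
In bytes: 73872 / 8 = 9234 bytes.

9234 bytes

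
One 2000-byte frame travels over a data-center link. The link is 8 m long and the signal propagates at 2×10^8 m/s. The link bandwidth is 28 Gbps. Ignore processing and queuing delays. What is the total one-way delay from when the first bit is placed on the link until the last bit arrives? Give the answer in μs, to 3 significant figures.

L = 2000 × 8 = 16000 bits.
Transmission delay = L/R = 16000 / 28000000000 = 0.571429 μs.
Propagation delay = d/s = 8 m / 200000000 m/s = 0.04 μs.
Total = 0.611 μs.

0.611 μs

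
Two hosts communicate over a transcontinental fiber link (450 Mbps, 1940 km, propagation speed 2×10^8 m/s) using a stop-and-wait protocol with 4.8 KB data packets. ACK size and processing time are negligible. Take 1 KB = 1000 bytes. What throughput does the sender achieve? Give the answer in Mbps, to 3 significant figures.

t_tx = L/R = 38400/450000000 = 8.53333e-05 s.
t_prop = 1940000/200000000 = 0.0097 s; RTT = 0.0194 s.
Cycle = t_tx + RTT = 0.0194853 s.
Throughput = L / cycle = 38400 / 0.0194853 = 1.97 Mbps.

1.97 Mbps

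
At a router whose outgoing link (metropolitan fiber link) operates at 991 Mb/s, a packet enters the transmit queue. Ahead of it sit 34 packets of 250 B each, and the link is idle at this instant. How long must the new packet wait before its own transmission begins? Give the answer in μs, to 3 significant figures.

Each queued packet: L/R = 2000/991000000 = 2.01816 μs.
34 queued → 68.6176 μs.
Queuing delay = 68.6 μs.

68.6 μs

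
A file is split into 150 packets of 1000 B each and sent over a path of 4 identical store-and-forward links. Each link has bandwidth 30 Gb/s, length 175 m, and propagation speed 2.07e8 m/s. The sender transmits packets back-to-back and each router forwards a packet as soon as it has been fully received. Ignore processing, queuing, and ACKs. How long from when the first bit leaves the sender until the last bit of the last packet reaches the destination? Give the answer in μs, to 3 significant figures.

Per-hop transmission t_tx = L/R = 8000/30000000000 = 0.266667 μs.
Per-hop propagation t_prop = 175/2.07e+08 = 0.845411 μs.
Pipeline fill: first packet needs 4·t_tx to clear all hops; remaining 149 packets each add one t_tx.
Total = (4+150-1)·t_tx + 4·t_prop = 153·0.266667 + 4·0.845411 = 44.2 μs.

44.2 μs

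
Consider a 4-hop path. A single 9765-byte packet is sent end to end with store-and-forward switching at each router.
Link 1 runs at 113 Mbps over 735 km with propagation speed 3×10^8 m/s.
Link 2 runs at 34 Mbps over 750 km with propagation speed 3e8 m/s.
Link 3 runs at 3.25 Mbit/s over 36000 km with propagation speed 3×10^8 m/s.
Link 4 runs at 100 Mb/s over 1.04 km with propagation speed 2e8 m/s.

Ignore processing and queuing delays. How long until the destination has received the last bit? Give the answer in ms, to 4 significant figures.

152.8 ms

L = 9765 × 8 = 78120 bits.
Transmission delays (L/R per hop): 0.691327, 2.29765, 24.0369, 0.7812 ms; sum = 27.8071 ms.
Propagation delays (d/s per hop): 2.45, 2.5, 120, 0.0052 ms; sum = 124.955 ms.
End-to-end = 152.8 ms.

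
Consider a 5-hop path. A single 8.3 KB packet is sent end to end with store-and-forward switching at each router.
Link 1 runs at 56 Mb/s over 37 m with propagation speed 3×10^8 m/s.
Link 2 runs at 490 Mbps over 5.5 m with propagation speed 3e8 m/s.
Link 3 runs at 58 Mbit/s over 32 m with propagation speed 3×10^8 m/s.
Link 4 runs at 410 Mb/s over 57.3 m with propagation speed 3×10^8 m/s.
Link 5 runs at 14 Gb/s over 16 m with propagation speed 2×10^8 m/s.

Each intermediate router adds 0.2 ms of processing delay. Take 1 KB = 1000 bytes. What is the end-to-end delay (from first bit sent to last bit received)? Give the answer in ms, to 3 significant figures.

3.43 ms

L = 66400 bits.
Transmission delays (L/R per hop): 1.18571, 0.13551, 1.14483, 0.161951, 0.00474286 ms; sum = 2.63275 ms.
Propagation delays (d/s per hop): 0.000123333, 1.83333e-05, 0.000106667, 0.000191, 8e-05 ms; sum = 0.000519333 ms.
Processing at 4 router(s): 4 × 0.2 ms = 0.8 ms.
End-to-end = 3.43 ms.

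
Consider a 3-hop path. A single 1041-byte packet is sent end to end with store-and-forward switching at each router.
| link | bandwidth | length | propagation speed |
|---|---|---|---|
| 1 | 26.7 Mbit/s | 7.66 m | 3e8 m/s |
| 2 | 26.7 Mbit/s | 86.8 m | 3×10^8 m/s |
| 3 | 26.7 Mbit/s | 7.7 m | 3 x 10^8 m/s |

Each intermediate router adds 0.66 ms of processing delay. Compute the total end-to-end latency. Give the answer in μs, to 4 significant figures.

L = 1041 × 8 = 8328 bits.
Transmission delay per hop = L/R = 8328/26700000 = 311.91 μs; 3 hops → 935.73 μs.
Propagation delays (d/s per hop): 0.0255333, 0.289333, 0.0256667 μs; sum = 0.340533 μs.
Processing at 2 router(s): 2 × 0.66 ms = 1320 μs.
End-to-end = 2256 μs.

2256 μs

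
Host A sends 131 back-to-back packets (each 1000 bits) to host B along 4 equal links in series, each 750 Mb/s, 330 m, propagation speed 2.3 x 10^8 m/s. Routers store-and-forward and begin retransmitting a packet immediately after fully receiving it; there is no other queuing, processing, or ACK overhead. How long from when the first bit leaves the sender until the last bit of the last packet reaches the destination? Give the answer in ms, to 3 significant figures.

0.184 ms

Per-hop transmission t_tx = L/R = 1000/750000000 = 0.00133333 ms.
Per-hop propagation t_prop = 330/2.3e+08 = 0.00143478 ms.
Pipeline fill: first packet needs 4·t_tx to clear all hops; remaining 130 packets each add one t_tx.
Total = (4+131-1)·t_tx + 4·t_prop = 134·0.00133333 + 4·0.00143478 = 0.184 ms.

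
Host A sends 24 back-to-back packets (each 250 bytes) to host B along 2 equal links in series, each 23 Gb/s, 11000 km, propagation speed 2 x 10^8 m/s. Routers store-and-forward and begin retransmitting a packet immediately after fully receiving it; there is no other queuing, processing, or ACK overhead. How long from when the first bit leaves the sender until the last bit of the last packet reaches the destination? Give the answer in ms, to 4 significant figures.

110.0 ms

Per-hop transmission t_tx = L/R = 2000/23000000000 = 8.69565e-05 ms.
Per-hop propagation t_prop = 11000000/200000000 = 55 ms.
Pipeline fill: first packet needs 2·t_tx to clear all hops; remaining 23 packets each add one t_tx.
Total = (2+24-1)·t_tx + 2·t_prop = 25·8.69565e-05 + 2·55 = 110.0 ms.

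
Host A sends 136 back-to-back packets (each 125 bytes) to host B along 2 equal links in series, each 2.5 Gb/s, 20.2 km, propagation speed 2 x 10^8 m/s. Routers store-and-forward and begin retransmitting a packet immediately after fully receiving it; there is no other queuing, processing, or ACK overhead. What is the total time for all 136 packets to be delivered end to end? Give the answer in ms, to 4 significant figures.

0.2568 ms

Per-hop transmission t_tx = L/R = 1000/2500000000 = 0.0004 ms.
Per-hop propagation t_prop = 20200/200000000 = 0.101 ms.
Pipeline fill: first packet needs 2·t_tx to clear all hops; remaining 135 packets each add one t_tx.
Total = (2+136-1)·t_tx + 2·t_prop = 137·0.0004 + 2·0.101 = 0.2568 ms.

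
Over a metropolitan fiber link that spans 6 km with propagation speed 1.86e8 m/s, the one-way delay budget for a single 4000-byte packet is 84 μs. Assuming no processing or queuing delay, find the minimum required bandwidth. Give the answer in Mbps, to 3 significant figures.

618 Mbps

L = 32000 bits.
Propagation delay = 6000 / 186000000 = 32.2581 μs.
Transmission budget = 84 − 32.2581 = 51.7419 μs.
R ≥ L / t_tx = 32000 bits / 5.17419e-05 s = 618 Mbps.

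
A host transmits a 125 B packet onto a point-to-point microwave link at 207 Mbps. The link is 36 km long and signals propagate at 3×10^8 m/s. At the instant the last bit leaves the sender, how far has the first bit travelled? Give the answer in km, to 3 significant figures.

t_tx = L/R = 1000/207000000 = 4.83092e-06 s.
Distance = s × t_tx = 300000000 × 4.83092e-06 = 1.45 km.

1.45 km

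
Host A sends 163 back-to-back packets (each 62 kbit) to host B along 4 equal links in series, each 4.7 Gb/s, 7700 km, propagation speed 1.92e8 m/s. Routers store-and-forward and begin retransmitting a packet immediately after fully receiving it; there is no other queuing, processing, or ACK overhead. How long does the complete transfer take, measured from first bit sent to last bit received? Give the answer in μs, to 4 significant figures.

Per-hop transmission t_tx = L/R = 62000/4700000000 = 13.1915 μs.
Per-hop propagation t_prop = 7700000/192000000 = 40104.2 μs.
Pipeline fill: first packet needs 4·t_tx to clear all hops; remaining 162 packets each add one t_tx.
Total = (4+163-1)·t_tx + 4·t_prop = 166·13.1915 + 4·40104.2 = 162600 μs.

162600 μs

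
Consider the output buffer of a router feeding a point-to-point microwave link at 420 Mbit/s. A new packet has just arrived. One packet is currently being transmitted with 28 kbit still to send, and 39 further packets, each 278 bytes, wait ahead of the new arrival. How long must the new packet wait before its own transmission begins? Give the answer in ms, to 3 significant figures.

Each queued packet: L/R = 2224/420000000 = 0.00529524 ms.
39 queued → 0.206514 ms.
Plus remaining 28000 bits of current packet: 0.0666667 ms.
Queuing delay = 0.273 ms.

0.273 ms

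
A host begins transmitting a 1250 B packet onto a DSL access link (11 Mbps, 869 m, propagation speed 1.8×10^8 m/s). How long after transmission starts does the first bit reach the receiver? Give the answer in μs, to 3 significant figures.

First bit experiences only propagation delay: d/s = 869/180000000 = 4.83 μs.

4.83 μs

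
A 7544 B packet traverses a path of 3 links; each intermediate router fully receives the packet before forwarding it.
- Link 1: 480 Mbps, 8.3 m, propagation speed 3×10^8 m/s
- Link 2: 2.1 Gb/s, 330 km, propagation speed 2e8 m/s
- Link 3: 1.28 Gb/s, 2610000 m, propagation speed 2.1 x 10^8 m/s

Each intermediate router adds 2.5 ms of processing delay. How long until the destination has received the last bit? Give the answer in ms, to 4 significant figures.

L = 7544 × 8 = 60352 bits.
Transmission delays (L/R per hop): 0.125733, 0.028739, 0.04715 ms; sum = 0.201622 ms.
Propagation delays (d/s per hop): 2.76667e-05, 1.65, 12.4286 ms; sum = 14.0786 ms.
Processing at 2 router(s): 2 × 2.5 ms = 5 ms.
End-to-end = 19.28 ms.

19.28 ms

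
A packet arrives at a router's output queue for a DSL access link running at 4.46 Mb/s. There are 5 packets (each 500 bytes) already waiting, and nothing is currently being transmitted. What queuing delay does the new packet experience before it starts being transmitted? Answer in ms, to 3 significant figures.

4.48 ms

Each queued packet: L/R = 4000/4460000 = 0.896861 ms.
5 queued → 4.4843 ms.
Queuing delay = 4.48 ms.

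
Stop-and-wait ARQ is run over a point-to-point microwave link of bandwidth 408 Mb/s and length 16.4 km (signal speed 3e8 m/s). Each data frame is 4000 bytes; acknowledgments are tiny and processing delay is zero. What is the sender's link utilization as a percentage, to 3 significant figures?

41.8 %

t_tx = L/R = 32000/408000000 = 7.84314e-05 s.
t_prop = 16400/300000000 = 5.46667e-05 s; RTT = 0.000109333 s.
Cycle = t_tx + RTT = 0.000187765 s.
Utilization = t_tx / cycle = 7.84314e-05/0.000187765 = 41.8 %.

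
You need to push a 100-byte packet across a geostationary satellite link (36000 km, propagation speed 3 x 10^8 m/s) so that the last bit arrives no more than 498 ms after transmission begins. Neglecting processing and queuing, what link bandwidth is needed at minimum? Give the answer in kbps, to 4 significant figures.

L = 800 bits.
Propagation delay = 36000000 / 300000000 = 120 ms.
Transmission budget = 498 − 120 = 378 ms.
R ≥ L / t_tx = 800 bits / 0.378 s = 2.116 kbps.

2.116 kbps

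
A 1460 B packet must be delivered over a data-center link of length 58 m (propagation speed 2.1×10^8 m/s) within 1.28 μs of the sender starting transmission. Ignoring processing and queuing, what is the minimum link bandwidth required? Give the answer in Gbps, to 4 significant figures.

L = 11680 bits.
Propagation delay = 58 / 210000000 = 0.27619 μs.
Transmission budget = 1.28 − 0.27619 = 1.00381 μs.
R ≥ L / t_tx = 11680 bits / 1.00381e-06 s = 11.64 Gbps.

11.64 Gbps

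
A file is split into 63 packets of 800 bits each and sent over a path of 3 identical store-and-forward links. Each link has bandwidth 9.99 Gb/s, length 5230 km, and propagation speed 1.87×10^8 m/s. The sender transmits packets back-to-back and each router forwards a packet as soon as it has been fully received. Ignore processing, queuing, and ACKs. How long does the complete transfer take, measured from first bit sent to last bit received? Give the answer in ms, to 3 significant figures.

83.9 ms

Per-hop transmission t_tx = L/R = 800/9990000000 = 8.00801e-05 ms.
Per-hop propagation t_prop = 5230000/187000000 = 27.9679 ms.
Pipeline fill: first packet needs 3·t_tx to clear all hops; remaining 62 packets each add one t_tx.
Total = (3+63-1)·t_tx + 3·t_prop = 65·8.00801e-05 + 3·27.9679 = 83.9 ms.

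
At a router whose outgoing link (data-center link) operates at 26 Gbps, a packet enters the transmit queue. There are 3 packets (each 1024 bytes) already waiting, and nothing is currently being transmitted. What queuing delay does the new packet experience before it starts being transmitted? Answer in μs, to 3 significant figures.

0.945 μs

Each queued packet: L/R = 8192/26000000000 = 0.315077 μs.
3 queued → 0.945231 μs.
Queuing delay = 0.945 μs.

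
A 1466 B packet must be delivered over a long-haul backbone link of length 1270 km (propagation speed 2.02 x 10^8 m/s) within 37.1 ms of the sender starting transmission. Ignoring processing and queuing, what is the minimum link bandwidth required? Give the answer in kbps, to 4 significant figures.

L = 11728 bits.
Propagation delay = 1270000 / 202000000 = 6.28713 ms.
Transmission budget = 37.1 − 6.28713 = 30.8129 ms.
R ≥ L / t_tx = 11728 bits / 0.0308129 s = 380.6 kbps.

380.6 kbps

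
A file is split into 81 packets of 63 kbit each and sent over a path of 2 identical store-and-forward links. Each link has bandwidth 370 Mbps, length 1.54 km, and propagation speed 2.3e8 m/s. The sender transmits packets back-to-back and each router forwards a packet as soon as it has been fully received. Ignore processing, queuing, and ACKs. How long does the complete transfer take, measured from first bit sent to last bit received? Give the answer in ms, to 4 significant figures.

13.98 ms

Per-hop transmission t_tx = L/R = 63000/370000000 = 0.17027 ms.
Per-hop propagation t_prop = 1540/2.3e+08 = 0.00669565 ms.
Pipeline fill: first packet needs 2·t_tx to clear all hops; remaining 80 packets each add one t_tx.
Total = (2+81-1)·t_tx + 2·t_prop = 82·0.17027 + 2·0.00669565 = 13.98 ms.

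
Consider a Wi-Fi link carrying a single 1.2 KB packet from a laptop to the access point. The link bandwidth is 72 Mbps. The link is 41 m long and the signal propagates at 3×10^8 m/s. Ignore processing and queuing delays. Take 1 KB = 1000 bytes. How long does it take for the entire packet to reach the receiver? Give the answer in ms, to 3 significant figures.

L = 9600 bits.
Transmission delay = L/R = 9600 / 72000000 = 0.133333 ms.
Propagation delay = d/s = 41 m / 300000000 m/s = 0.000136667 ms.
Total = 0.133 ms.

0.133 ms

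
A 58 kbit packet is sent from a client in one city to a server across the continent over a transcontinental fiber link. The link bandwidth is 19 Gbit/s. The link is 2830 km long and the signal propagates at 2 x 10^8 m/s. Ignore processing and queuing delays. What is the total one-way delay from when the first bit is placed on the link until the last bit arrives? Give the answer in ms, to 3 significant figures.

14.2 ms

L = 58000 bits.
Transmission delay = L/R = 58000 / 19000000000 = 0.00305263 ms.
Propagation delay = d/s = 2830000 m / 200000000 m/s = 14.15 ms.
Total = 14.2 ms.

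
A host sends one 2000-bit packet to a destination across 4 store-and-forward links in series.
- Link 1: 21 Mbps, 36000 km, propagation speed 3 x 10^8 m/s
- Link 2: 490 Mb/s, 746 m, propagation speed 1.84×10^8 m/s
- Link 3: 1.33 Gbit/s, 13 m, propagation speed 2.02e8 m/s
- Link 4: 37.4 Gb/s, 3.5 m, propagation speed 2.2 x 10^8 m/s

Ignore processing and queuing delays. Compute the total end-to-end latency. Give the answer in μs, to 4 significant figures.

Transmission delays (L/R per hop): 95.2381, 4.08163, 1.50376, 0.0534759 μs; sum = 100.877 μs.
Propagation delays (d/s per hop): 120000, 4.05435, 0.0643564, 0.0159091 μs; sum = 120004 μs.
End-to-end = 120100 μs.

120100 μs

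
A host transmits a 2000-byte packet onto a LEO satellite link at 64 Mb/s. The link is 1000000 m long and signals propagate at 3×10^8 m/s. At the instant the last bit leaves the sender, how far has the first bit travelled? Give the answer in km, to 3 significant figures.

t_tx = L/R = 16000/64000000 = 0.00025 s.
Distance = s × t_tx = 300000000 × 0.00025 = 75.0 km.

75.0 km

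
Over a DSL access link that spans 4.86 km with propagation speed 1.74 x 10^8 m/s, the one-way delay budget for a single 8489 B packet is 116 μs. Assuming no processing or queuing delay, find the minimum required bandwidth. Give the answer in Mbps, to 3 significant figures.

771 Mbps

L = 67912 bits.
Propagation delay = 4860 / 174000000 = 27.931 μs.
Transmission budget = 116 − 27.931 = 88.069 μs.
R ≥ L / t_tx = 67912 bits / 8.8069e-05 s = 771 Mbps.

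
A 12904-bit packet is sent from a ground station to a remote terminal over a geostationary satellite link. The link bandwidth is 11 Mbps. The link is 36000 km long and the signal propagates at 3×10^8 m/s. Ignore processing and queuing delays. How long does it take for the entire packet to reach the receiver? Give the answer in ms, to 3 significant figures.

121 ms

Transmission delay = L/R = 12904 / 11000000 = 1.17309 ms.
Propagation delay = d/s = 36000000 m / 300000000 m/s = 120 ms.
Total = 121 ms.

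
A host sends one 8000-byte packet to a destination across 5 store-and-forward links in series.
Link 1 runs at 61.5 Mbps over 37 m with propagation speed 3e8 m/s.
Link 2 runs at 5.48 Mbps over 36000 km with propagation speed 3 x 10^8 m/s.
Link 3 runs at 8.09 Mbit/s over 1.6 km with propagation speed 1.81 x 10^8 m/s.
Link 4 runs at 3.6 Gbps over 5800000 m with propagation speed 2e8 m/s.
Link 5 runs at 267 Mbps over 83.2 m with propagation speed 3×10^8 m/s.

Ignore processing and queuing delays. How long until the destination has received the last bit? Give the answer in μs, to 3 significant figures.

L = 8000 × 8 = 64000 bits.
Transmission delays (L/R per hop): 1040.65, 11678.8, 7911, 17.7778, 239.7 μs; sum = 20888 μs.
Propagation delays (d/s per hop): 0.123333, 120000, 8.83978, 29000, 0.277333 μs; sum = 149009 μs.
End-to-end = 170000 μs.

170000 μs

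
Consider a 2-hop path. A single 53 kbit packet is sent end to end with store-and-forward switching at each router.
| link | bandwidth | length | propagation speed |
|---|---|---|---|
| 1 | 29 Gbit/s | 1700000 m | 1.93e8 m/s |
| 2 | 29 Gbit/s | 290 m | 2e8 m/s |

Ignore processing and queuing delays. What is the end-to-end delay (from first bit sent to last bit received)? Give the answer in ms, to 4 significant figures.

L = 53000 bits.
Transmission delay per hop = L/R = 53000/29000000000 = 0.00182759 ms; 2 hops → 0.00365517 ms.
Propagation delays (d/s per hop): 8.80829, 0.00145 ms; sum = 8.80974 ms.
End-to-end = 8.813 ms.

8.813 ms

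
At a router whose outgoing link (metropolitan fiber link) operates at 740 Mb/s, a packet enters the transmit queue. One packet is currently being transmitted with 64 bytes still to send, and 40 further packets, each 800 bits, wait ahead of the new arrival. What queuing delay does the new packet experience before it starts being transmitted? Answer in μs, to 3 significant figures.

Each queued packet: L/R = 800/740000000 = 1.08108 μs.
40 queued → 43.2432 μs.
Plus remaining 512 bits of current packet: 0.691892 μs.
Queuing delay = 43.9 μs.

43.9 μs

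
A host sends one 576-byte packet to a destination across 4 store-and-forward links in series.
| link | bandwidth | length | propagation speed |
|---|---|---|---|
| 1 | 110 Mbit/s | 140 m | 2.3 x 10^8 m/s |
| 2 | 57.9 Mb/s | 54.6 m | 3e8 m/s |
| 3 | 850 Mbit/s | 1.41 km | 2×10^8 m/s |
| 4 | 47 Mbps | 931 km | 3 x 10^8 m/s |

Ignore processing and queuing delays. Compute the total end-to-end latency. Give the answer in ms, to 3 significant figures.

3.34 ms

L = 576 × 8 = 4608 bits.
Transmission delays (L/R per hop): 0.0418909, 0.0795855, 0.00542118, 0.0980426 ms; sum = 0.22494 ms.
Propagation delays (d/s per hop): 0.000608696, 0.000182, 0.00705, 3.10333 ms; sum = 3.11117 ms.
End-to-end = 3.34 ms.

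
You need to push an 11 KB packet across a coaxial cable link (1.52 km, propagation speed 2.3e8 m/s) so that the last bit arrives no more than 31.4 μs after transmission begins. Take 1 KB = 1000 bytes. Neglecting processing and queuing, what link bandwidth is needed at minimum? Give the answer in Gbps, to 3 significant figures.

3.55 Gbps

L = 88000 bits.
Propagation delay = 1520 / 2.3e+08 = 6.6087 μs.
Transmission budget = 31.4 − 6.6087 = 24.7913 μs.
R ≥ L / t_tx = 88000 bits / 2.47913e-05 s = 3.55 Gbps.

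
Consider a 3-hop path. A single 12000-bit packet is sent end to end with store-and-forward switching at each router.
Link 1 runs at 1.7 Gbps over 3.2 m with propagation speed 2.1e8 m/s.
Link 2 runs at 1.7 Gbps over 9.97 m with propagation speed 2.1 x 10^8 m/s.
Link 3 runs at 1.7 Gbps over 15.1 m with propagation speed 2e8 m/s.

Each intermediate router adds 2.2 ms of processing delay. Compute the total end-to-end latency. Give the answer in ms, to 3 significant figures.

4.42 ms

Transmission delay per hop = L/R = 12000/1700000000 = 0.00705882 ms; 3 hops → 0.0211765 ms.
Propagation delays (d/s per hop): 1.52381e-05, 4.74762e-05, 7.55e-05 ms; sum = 0.000138214 ms.
Processing at 2 router(s): 2 × 2.2 ms = 4.4 ms.
End-to-end = 4.42 ms.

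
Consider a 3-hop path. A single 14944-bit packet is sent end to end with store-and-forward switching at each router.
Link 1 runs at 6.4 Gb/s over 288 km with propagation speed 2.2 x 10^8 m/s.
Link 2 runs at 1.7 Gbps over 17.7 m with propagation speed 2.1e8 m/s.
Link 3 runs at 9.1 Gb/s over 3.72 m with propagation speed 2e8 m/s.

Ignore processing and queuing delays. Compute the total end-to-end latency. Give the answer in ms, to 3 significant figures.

Transmission delays (L/R per hop): 0.002335, 0.00879059, 0.0016422 ms; sum = 0.0127678 ms.
Propagation delays (d/s per hop): 1.30909, 8.42857e-05, 1.86e-05 ms; sum = 1.30919 ms.
End-to-end = 1.32 ms.

1.32 ms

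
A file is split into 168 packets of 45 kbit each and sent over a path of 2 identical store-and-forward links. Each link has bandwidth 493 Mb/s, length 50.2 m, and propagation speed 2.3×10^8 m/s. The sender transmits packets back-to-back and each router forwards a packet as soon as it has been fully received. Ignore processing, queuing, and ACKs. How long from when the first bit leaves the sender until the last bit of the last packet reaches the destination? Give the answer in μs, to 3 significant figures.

15400 μs

Per-hop transmission t_tx = L/R = 45000/493000000 = 91.2779 μs.
Per-hop propagation t_prop = 50.2/2.3e+08 = 0.218261 μs.
Pipeline fill: first packet needs 2·t_tx to clear all hops; remaining 167 packets each add one t_tx.
Total = (2+168-1)·t_tx + 2·t_prop = 169·91.2779 + 2·0.218261 = 15400 μs.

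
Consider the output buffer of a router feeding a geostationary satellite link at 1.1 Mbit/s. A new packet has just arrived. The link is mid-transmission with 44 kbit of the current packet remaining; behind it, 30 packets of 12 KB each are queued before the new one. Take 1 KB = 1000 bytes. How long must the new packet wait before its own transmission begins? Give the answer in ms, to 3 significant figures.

2660 ms

Each queued packet: L/R = 96000/1100000 = 87.2727 ms.
30 queued → 2618.18 ms.
Plus remaining 44000 bits of current packet: 40 ms.
Queuing delay = 2660 ms.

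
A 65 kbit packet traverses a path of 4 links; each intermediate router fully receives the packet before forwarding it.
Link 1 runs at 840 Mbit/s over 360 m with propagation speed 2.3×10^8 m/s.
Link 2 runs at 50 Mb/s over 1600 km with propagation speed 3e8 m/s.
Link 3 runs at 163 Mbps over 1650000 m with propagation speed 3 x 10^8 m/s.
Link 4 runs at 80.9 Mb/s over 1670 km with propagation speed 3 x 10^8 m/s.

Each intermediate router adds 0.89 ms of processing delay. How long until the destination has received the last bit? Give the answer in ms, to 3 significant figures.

L = 65000 bits.
Transmission delays (L/R per hop): 0.077381, 1.3, 0.398773, 0.803461 ms; sum = 2.57962 ms.
Propagation delays (d/s per hop): 0.00156522, 5.33333, 5.5, 5.56667 ms; sum = 16.4016 ms.
Processing at 3 router(s): 3 × 0.89 ms = 2.67 ms.
End-to-end = 21.7 ms.

21.7 ms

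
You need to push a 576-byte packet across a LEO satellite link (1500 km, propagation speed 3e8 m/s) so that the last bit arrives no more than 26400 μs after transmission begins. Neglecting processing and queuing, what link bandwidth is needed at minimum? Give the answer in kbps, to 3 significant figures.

L = 4608 bits.
Propagation delay = 1500000 / 300000000 = 5000 μs.
Transmission budget = 26400 − 5000 = 21400 μs.
R ≥ L / t_tx = 4608 bits / 0.0214 s = 215 kbps.

215 kbps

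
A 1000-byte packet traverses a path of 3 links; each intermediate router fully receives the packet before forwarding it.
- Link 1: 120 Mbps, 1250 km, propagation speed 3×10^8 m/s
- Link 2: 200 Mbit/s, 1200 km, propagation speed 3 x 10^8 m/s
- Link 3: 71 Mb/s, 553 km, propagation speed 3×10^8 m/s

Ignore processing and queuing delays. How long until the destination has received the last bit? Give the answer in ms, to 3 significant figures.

10.2 ms

L = 1000 × 8 = 8000 bits.
Transmission delays (L/R per hop): 0.0666667, 0.04, 0.112676 ms; sum = 0.219343 ms.
Propagation delays (d/s per hop): 4.16667, 4, 1.84333 ms; sum = 10.01 ms.
End-to-end = 10.2 ms.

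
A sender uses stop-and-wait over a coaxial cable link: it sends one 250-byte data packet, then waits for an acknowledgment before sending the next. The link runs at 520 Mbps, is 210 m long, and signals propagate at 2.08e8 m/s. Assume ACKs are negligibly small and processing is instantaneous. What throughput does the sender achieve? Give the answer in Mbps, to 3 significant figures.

t_tx = L/R = 2000/520000000 = 3.84615e-06 s.
t_prop = 210/208000000 = 1.00962e-06 s; RTT = 2.01923e-06 s.
Cycle = t_tx + RTT = 5.86538e-06 s.
Throughput = L / cycle = 2000 / 5.86538e-06 = 341 Mbps.

341 Mbps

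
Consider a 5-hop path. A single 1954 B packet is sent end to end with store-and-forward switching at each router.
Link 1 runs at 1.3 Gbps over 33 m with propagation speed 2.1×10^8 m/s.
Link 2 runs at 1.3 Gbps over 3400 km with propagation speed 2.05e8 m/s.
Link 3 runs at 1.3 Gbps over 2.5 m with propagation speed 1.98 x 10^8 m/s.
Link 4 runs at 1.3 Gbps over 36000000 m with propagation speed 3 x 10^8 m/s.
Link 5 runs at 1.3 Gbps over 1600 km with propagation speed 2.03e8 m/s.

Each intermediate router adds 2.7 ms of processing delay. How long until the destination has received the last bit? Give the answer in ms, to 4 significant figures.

155.3 ms

L = 1954 × 8 = 15632 bits.
Transmission delay per hop = L/R = 15632/1300000000 = 0.0120246 ms; 5 hops → 0.0601231 ms.
Propagation delays (d/s per hop): 0.000157143, 16.5854, 1.26263e-05, 120, 7.88177 ms; sum = 144.467 ms.
Processing at 4 router(s): 4 × 2.7 ms = 10.8 ms.
End-to-end = 155.3 ms.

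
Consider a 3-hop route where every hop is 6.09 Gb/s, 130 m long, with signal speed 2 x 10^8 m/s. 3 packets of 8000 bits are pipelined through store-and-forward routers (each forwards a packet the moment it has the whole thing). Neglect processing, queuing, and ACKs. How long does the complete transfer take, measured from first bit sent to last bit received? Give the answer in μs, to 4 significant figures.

8.518 μs

Per-hop transmission t_tx = L/R = 8000/6090000000 = 1.31363 μs.
Per-hop propagation t_prop = 130/200000000 = 0.65 μs.
Pipeline fill: first packet needs 3·t_tx to clear all hops; remaining 2 packets each add one t_tx.
Total = (3+3-1)·t_tx + 3·t_prop = 5·1.31363 + 3·0.65 = 8.518 μs.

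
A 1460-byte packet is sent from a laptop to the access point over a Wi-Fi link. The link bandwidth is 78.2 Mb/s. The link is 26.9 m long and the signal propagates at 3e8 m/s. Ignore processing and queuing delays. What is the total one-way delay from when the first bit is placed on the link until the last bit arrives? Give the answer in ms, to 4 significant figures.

0.1495 ms

L = 1460 × 8 = 11680 bits.
Transmission delay = L/R = 11680 / 78200000 = 0.149361 ms.
Propagation delay = d/s = 26.9 m / 300000000 m/s = 8.96667e-05 ms.
Total = 0.1495 ms.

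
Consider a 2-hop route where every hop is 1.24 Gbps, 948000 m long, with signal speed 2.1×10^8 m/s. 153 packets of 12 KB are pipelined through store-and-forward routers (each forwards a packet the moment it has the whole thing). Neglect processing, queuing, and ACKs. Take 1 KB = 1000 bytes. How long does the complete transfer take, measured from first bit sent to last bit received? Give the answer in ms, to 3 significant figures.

Per-hop transmission t_tx = L/R = 96000/1240000000 = 0.0774194 ms.
Per-hop propagation t_prop = 948000/210000000 = 4.51429 ms.
Pipeline fill: first packet needs 2·t_tx to clear all hops; remaining 152 packets each add one t_tx.
Total = (2+153-1)·t_tx + 2·t_prop = 154·0.0774194 + 2·4.51429 = 21.0 ms.

21.0 ms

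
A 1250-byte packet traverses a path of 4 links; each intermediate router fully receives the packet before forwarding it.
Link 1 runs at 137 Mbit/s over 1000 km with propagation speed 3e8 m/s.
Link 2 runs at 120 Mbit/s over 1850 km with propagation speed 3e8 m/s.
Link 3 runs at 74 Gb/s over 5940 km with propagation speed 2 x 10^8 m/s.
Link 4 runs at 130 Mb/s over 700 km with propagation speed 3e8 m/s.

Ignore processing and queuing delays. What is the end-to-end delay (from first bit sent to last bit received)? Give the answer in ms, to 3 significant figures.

L = 1250 × 8 = 10000 bits.
Transmission delays (L/R per hop): 0.0729927, 0.0833333, 0.000135135, 0.0769231 ms; sum = 0.233384 ms.
Propagation delays (d/s per hop): 3.33333, 6.16667, 29.7, 2.33333 ms; sum = 41.5333 ms.
End-to-end = 41.8 ms.

41.8 ms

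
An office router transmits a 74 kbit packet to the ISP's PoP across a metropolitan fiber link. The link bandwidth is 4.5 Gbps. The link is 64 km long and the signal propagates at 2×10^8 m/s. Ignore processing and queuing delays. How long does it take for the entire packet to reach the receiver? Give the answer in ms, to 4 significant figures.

0.3364 ms

L = 74000 bits.
Transmission delay = L/R = 74000 / 4500000000 = 0.0164444 ms.
Propagation delay = d/s = 64000 m / 200000000 m/s = 0.32 ms.
Total = 0.3364 ms.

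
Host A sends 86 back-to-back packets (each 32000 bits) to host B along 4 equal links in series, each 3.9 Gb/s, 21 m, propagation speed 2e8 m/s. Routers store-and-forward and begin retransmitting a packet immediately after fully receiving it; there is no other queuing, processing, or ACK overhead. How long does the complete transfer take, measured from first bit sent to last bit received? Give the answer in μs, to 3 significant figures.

731 μs

Per-hop transmission t_tx = L/R = 32000/3900000000 = 8.20513 μs.
Per-hop propagation t_prop = 21/200000000 = 0.105 μs.
Pipeline fill: first packet needs 4·t_tx to clear all hops; remaining 85 packets each add one t_tx.
Total = (4+86-1)·t_tx + 4·t_prop = 89·8.20513 + 4·0.105 = 731 μs.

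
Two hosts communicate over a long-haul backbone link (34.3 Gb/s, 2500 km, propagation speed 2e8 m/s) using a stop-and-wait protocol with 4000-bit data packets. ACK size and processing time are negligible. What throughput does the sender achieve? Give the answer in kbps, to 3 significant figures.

t_tx = L/R = 4000/3.43e+10 = 1.16618e-07 s.
t_prop = 2500000/200000000 = 0.0125 s; RTT = 0.025 s.
Cycle = t_tx + RTT = 0.0250001 s.
Throughput = L / cycle = 4000 / 0.0250001 = 160 kbps.

160 kbps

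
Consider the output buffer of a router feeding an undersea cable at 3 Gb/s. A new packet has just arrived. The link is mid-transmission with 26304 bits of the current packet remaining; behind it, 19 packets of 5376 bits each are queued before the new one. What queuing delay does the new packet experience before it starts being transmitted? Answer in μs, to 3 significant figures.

Each queued packet: L/R = 5376/3000000000 = 1.792 μs.
19 queued → 34.048 μs.
Plus remaining 26304 bits of current packet: 8.768 μs.
Queuing delay = 42.8 μs.

42.8 μs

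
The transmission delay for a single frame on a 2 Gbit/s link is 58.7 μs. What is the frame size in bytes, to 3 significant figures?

14700 bytes

L = R × t_tx = 2000000000 b/s × 5.87e-05 s = 117400 bits.
In bytes: 117400 / 8 = 14700 bytes.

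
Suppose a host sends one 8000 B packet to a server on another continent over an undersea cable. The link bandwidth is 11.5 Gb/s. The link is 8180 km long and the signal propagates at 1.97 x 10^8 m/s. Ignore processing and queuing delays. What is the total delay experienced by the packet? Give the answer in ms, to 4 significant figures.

41.53 ms

L = 8000 × 8 = 64000 bits.
Transmission delay = L/R = 64000 / 11500000000 = 0.00556522 ms.
Propagation delay = d/s = 8180000 m / 197000000 m/s = 41.5228 ms.
Total = 41.53 ms.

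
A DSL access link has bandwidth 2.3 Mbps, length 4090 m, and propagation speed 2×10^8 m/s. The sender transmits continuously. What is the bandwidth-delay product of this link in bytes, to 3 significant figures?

Propagation delay = 4090 / 200000000 = 2.045e-05 s.
BDP = R × t_prop = 2300000 × 2.045e-05 = 47.035 bits.
In bytes: 47.035/8 = 5.88 bytes.

5.88 bytes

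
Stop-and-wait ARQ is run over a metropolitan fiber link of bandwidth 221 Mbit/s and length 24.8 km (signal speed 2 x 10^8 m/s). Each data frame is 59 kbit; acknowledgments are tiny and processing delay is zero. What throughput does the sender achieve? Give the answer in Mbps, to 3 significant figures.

115 Mbps

t_tx = L/R = 59000/221000000 = 0.000266968 s.
t_prop = 24800/200000000 = 0.000124 s; RTT = 0.000248 s.
Cycle = t_tx + RTT = 0.000514968 s.
Throughput = L / cycle = 59000 / 0.000514968 = 115 Mbps.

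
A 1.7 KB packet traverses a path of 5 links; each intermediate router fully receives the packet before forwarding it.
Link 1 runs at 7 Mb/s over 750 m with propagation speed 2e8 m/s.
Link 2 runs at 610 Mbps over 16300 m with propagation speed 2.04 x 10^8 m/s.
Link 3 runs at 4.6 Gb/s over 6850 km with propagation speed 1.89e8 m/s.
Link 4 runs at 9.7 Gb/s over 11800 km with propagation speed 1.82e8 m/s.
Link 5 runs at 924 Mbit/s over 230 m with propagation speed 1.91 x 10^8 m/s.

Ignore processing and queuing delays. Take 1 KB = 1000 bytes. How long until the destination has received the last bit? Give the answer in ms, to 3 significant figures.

L = 13600 bits.
Transmission delays (L/R per hop): 1.94286, 0.0222951, 0.00295652, 0.00140206, 0.0147186 ms; sum = 1.98423 ms.
Propagation delays (d/s per hop): 0.00375, 0.079902, 36.2434, 64.8352, 0.00120419 ms; sum = 101.163 ms.
End-to-end = 103 ms.

103 ms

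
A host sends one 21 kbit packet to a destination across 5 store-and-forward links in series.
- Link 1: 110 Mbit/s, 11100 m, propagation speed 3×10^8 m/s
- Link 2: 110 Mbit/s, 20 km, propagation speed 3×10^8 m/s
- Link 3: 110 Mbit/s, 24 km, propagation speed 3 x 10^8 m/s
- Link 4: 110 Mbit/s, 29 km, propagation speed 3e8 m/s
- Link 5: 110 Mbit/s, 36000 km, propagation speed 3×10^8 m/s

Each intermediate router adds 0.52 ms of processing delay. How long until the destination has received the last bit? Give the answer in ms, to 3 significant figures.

L = 21000 bits.
Transmission delay per hop = L/R = 21000/110000000 = 0.190909 ms; 5 hops → 0.954545 ms.
Propagation delays (d/s per hop): 0.037, 0.0666667, 0.08, 0.0966667, 120 ms; sum = 120.28 ms.
Processing at 4 router(s): 4 × 0.52 ms = 2.08 ms.
End-to-end = 123 ms.

123 ms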